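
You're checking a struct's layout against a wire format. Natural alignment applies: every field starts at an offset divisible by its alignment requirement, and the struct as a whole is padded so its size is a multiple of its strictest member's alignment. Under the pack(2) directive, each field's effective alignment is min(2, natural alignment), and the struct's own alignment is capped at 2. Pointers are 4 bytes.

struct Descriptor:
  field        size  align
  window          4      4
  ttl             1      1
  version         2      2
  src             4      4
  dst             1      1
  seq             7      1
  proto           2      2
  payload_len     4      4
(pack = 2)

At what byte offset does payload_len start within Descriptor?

22

0..4  window  (4B, 2-aligned)
4..5  ttl  (1B, 1-aligned)
5..6  -- padding (1B)
6..8  version  (2B, 2-aligned)
8..12  src  (4B, 2-aligned)
12..13  dst  (1B, 1-aligned)
13..20  seq  (7B, 1-aligned)
20..22  proto  (2B, 2-aligned)
22..26  payload_len  (4B, 2-aligned)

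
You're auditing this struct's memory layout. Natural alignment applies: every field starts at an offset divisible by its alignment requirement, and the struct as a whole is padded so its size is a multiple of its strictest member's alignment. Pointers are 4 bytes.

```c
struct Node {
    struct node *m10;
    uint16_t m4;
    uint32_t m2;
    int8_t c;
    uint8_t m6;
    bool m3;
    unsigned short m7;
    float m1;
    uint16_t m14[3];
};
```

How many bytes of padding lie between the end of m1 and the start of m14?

0

@0: m10 [4B, align 4] → 4
@4: m4 [2B, align 2] → 6
+2 pad (align 4)
@8: m2 [4B, align 4] → 12
@12: c [1B, align 1] → 13
@13: m6 [1B, align 1] → 14
@14: m3 [1B, align 1] → 15
+1 pad (align 2)
@16: m7 [2B, align 2] → 18
+2 pad (align 4)
@20: m1 [4B, align 4] → 24
@24: m14 [6B, align 2] → 30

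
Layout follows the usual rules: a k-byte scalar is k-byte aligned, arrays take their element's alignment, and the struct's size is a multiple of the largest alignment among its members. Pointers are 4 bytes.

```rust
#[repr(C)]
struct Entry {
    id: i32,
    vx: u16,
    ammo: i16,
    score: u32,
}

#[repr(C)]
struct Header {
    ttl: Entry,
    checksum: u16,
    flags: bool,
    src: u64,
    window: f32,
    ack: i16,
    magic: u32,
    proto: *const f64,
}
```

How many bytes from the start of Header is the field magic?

Entry: 0..4  id  (4B, 4-aligned); 4..6  vx  (2B, 2-aligned); 6..8  ammo  (2B, 2-aligned); 8..12  score  (4B, 4-aligned); sizeof = 12, alignof = 4
0..12  ttl  (12B, 4-aligned)
12..14  checksum  (2B, 2-aligned)
14..15  flags  (1B, 1-aligned)
15..16  -- padding (1B)
16..24  src  (8B, 8-aligned)
24..28  window  (4B, 4-aligned)
28..30  ack  (2B, 2-aligned)
30..32  -- padding (2B)
32..36  magic  (4B, 4-aligned)

32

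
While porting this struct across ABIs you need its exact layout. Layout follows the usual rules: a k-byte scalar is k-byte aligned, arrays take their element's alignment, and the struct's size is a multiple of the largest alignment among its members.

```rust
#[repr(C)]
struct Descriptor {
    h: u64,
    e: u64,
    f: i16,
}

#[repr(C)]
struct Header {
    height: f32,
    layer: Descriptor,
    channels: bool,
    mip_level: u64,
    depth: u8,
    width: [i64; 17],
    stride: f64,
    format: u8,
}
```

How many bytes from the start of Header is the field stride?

Descriptor: @0: h [8B, align 8] → 8; @8: e [8B, align 8] → 16; @16: f [2B, align 2] → 18; +6 tail pad (align 8); size 24, align 8
@0: height [4B, align 4] → 4
+4 pad (align 8)
@8: layer [24B, align 8] → 32
@32: channels [1B, align 1] → 33
+7 pad (align 8)
@40: mip_level [8B, align 8] → 48
@48: depth [1B, align 1] → 49
+7 pad (align 8)
@56: width [136B, align 8] → 192
@192: stride [8B, align 8] → 200

192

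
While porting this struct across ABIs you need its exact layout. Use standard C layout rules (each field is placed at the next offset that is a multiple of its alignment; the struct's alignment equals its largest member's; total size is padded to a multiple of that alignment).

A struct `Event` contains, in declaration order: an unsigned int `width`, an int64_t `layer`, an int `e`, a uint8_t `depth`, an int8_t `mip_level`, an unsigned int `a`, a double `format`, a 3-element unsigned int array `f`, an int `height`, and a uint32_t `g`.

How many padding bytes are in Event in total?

14

@0: width [4B, align 4] → 4
+4 pad (align 8)
@8: layer [8B, align 8] → 16
@16: e [4B, align 4] → 20
@20: depth [1B, align 1] → 21
@21: mip_level [1B, align 1] → 22
+2 pad (align 4)
@24: a [4B, align 4] → 28
+4 pad (align 8)
@32: format [8B, align 8] → 40
@40: f [12B, align 4] → 52
@52: height [4B, align 4] → 56
@56: g [4B, align 4] → 60
+4 tail pad (align 8)
size 64, align 8
data bytes 50, size 64 → padding 14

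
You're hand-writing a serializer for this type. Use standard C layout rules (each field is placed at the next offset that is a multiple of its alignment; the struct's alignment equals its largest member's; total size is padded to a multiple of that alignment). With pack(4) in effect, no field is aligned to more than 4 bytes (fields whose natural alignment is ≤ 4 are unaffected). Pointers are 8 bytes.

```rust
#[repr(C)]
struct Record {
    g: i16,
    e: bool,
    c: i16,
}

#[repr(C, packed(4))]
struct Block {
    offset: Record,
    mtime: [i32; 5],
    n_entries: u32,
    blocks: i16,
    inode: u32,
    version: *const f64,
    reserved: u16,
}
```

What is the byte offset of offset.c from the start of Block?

4

Record: @0: g [2B, align 2] → 2; @2: e [1B, align 1] → 3; +1 pad (align 2); @4: c [2B, align 2] → 6; size 6, align 2
@0: offset [6B, align 2] → 6
within Record: c at 4
0 + 4 = 4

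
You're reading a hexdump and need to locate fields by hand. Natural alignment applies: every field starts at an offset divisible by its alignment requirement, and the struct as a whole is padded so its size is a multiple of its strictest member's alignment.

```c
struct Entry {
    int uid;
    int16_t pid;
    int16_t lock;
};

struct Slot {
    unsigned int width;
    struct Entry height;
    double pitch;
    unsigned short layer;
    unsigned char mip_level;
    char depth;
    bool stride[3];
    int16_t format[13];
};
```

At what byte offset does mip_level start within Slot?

Entry: @0: uid [4B, align 4] → 4; @4: pid [2B, align 2] → 6; @6: lock [2B, align 2] → 8; size 8, align 4
@0: width [4B, align 4] → 4
@4: height [8B, align 4] → 12
+4 pad (align 8)
@16: pitch [8B, align 8] → 24
@24: layer [2B, align 2] → 26
@26: mip_level [1B, align 1] → 27

26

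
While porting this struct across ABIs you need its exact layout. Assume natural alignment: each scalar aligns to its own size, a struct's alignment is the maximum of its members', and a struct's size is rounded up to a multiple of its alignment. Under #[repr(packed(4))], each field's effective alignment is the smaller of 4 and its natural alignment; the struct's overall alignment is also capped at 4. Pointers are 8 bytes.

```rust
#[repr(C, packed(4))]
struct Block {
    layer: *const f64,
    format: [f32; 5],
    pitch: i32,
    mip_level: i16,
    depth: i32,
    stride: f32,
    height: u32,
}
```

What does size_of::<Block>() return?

48

layer at 0 (size 8, align 4) → ends 8
format at 8 (size 20, align 4) → ends 28
pitch at 28 (size 4, align 4) → ends 32
mip_level at 32 (size 2, align 2) → ends 34
pad 2 to align 4 for depth
depth at 36 (size 4, align 4) → ends 40
stride at 40 (size 4, align 4) → ends 44
height at 44 (size 4, align 4) → ends 48
total 48 bytes, alignment 4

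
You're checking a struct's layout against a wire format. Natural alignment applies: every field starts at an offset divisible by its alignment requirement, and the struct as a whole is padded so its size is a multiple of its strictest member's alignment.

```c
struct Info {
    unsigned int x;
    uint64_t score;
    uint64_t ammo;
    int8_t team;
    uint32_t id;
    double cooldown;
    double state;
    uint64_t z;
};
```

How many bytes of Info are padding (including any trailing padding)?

7

x at 0 (size 4, align 4) → ends 4
pad 4 to align 8 for score
score at 8 (size 8, align 8) → ends 16
ammo at 16 (size 8, align 8) → ends 24
team at 24 (size 1, align 1) → ends 25
pad 3 to align 4 for id
id at 28 (size 4, align 4) → ends 32
cooldown at 32 (size 8, align 8) → ends 40
state at 40 (size 8, align 8) → ends 48
z at 48 (size 8, align 8) → ends 56
total 56 bytes, alignment 8
data bytes 49, size 56 → padding 7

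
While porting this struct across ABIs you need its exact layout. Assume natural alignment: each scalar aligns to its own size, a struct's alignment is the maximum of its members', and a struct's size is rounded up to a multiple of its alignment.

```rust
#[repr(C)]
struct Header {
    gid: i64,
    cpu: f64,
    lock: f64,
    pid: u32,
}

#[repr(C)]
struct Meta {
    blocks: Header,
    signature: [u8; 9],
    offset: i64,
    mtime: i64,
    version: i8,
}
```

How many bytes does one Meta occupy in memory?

72 bytes

Header: gid at 0 (size 8, align 8) → ends 8; cpu at 8 (size 8, align 8) → ends 16; lock at 16 (size 8, align 8) → ends 24; pid at 24 (size 4, align 4) → ends 28; tail pad 4 to reach multiple of 8; total 32 bytes, alignment 8
blocks at 0 (size 32, align 8) → ends 32
signature at 32 (size 9, align 1) → ends 41
pad 7 to align 8 for offset
offset at 48 (size 8, align 8) → ends 56
mtime at 56 (size 8, align 8) → ends 64
version at 64 (size 1, align 1) → ends 65
tail pad 7 to reach multiple of 8
total 72 bytes, alignment 8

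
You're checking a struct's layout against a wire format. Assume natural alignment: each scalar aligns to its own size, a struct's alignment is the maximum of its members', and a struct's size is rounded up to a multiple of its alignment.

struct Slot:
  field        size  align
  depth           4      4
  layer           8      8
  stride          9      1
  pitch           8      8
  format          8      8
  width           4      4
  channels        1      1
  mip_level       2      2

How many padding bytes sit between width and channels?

0

@0: depth [4B, align 4] → 4
+4 pad (align 8)
@8: layer [8B, align 8] → 16
@16: stride [9B, align 1] → 25
+7 pad (align 8)
@32: pitch [8B, align 8] → 40
@40: format [8B, align 8] → 48
@48: width [4B, align 4] → 52
@52: channels [1B, align 1] → 53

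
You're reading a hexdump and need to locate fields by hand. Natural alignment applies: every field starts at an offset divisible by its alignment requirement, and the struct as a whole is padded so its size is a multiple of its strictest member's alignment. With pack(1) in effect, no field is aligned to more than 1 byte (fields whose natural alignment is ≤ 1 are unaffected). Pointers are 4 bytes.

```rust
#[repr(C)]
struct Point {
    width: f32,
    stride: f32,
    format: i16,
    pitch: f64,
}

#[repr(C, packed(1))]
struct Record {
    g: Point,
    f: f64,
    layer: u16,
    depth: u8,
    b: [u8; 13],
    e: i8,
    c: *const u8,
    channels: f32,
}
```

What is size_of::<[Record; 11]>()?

627

Point: width at 0 (size 4, align 4) → ends 4; stride at 4 (size 4, align 4) → ends 8; format at 8 (size 2, align 2) → ends 10; pad 6 to align 8 for pitch; pitch at 16 (size 8, align 8) → ends 24; total 24 bytes, alignment 8
g at 0 (size 24, align 1) → ends 24
f at 24 (size 8, align 1) → ends 32
layer at 32 (size 2, align 1) → ends 34
depth at 34 (size 1, align 1) → ends 35
b at 35 (size 13, align 1) → ends 48
e at 48 (size 1, align 1) → ends 49
c at 49 (size 4, align 1) → ends 53
channels at 53 (size 4, align 1) → ends 57
total 57 bytes, alignment 1
array of 11: 11 × 57 = 627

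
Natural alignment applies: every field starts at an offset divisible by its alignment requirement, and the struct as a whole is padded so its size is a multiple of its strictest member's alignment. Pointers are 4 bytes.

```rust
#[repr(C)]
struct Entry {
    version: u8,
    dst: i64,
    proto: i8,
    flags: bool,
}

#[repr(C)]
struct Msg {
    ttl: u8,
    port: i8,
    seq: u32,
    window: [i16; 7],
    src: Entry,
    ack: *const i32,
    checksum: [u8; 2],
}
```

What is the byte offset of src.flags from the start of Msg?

41

Entry: version at 0 (size 1, align 1) → ends 1; pad 7 to align 8 for dst; dst at 8 (size 8, align 8) → ends 16; proto at 16 (size 1, align 1) → ends 17; flags at 17 (size 1, align 1) → ends 18; tail pad 6 to reach multiple of 8; total 24 bytes, alignment 8
ttl at 0 (size 1, align 1) → ends 1
port at 1 (size 1, align 1) → ends 2
pad 2 to align 4 for seq
seq at 4 (size 4, align 4) → ends 8
window at 8 (size 14, align 2) → ends 22
pad 2 to align 8 for src
src at 24 (size 24, align 8) → ends 48
within Entry: flags at 17
24 + 17 = 41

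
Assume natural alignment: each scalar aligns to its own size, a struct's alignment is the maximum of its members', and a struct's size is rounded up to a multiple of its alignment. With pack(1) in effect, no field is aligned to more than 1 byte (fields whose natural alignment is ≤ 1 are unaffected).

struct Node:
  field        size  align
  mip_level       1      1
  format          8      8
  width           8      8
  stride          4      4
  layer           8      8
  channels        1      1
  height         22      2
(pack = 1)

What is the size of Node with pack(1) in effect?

mip_level at 0 (size 1, align 1) → ends 1
format at 1 (size 8, align 1) → ends 9
width at 9 (size 8, align 1) → ends 17
stride at 17 (size 4, align 1) → ends 21
layer at 21 (size 8, align 1) → ends 29
channels at 29 (size 1, align 1) → ends 30
height at 30 (size 22, align 1) → ends 52
total 52 bytes, alignment 1

52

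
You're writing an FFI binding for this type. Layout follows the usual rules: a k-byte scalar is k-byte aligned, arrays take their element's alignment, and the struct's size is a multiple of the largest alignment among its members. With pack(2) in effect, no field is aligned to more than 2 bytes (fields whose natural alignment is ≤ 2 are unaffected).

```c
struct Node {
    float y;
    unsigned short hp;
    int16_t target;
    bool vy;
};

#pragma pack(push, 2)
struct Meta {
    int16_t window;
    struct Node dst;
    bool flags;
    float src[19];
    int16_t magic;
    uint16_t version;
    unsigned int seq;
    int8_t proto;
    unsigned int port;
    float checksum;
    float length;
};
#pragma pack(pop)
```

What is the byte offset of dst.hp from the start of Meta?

6

Node: 0..4  y  (4B, 4-aligned); 4..6  hp  (2B, 2-aligned); 6..8  target  (2B, 2-aligned); 8..9  vy  (1B, 1-aligned); 9..12  -- tail padding (3B); sizeof = 12, alignof = 4
0..2  window  (2B, 2-aligned)
2..14  dst  (12B, 2-aligned)
within Node: hp at 4
2 + 4 = 6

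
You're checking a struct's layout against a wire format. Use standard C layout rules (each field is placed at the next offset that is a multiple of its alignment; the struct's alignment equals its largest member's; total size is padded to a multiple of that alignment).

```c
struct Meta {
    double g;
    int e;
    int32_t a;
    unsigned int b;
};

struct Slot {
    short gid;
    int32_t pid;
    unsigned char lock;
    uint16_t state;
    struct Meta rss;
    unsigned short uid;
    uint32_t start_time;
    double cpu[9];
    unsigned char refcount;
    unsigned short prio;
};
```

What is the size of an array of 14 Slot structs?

1792

Meta: @0: g [8B, align 8] → 8; @8: e [4B, align 4] → 12; @12: a [4B, align 4] → 16; @16: b [4B, align 4] → 20; +4 tail pad (align 8); size 24, align 8
@0: gid [2B, align 2] → 2
+2 pad (align 4)
@4: pid [4B, align 4] → 8
@8: lock [1B, align 1] → 9
+1 pad (align 2)
@10: state [2B, align 2] → 12
+4 pad (align 8)
@16: rss [24B, align 8] → 40
@40: uid [2B, align 2] → 42
+2 pad (align 4)
@44: start_time [4B, align 4] → 48
@48: cpu [72B, align 8] → 120
@120: refcount [1B, align 1] → 121
+1 pad (align 2)
@122: prio [2B, align 2] → 124
+4 tail pad (align 8)
size 128, align 8
array of 14: 14 × 128 = 1792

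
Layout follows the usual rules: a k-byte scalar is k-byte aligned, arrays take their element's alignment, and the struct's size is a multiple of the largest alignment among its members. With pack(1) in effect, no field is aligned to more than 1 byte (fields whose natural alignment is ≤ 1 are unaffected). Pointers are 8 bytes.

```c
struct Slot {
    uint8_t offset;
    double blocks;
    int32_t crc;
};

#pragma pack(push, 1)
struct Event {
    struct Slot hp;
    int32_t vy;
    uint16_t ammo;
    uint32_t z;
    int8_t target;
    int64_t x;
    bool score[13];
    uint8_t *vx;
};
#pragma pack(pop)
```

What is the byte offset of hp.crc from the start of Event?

Slot: 0..1  offset  (1B, 1-aligned); 1..8  -- padding (7B); 8..16  blocks  (8B, 8-aligned); 16..20  crc  (4B, 4-aligned); 20..24  -- tail padding (4B); sizeof = 24, alignof = 8
0..24  hp  (24B, 1-aligned)
within Slot: crc at 16
0 + 16 = 16

16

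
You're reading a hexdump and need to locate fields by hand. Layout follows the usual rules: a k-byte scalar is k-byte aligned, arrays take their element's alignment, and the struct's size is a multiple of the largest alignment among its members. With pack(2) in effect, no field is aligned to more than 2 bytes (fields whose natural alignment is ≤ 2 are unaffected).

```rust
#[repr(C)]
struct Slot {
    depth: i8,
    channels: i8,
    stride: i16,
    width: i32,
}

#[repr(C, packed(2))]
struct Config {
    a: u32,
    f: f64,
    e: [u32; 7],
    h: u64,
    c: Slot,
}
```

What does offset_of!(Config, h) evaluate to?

40

Slot: @0: depth [1B, align 1] → 1; @1: channels [1B, align 1] → 2; @2: stride [2B, align 2] → 4; @4: width [4B, align 4] → 8; size 8, align 4
@0: a [4B, align 2] → 4
@4: f [8B, align 2] → 12
@12: e [28B, align 2] → 40
@40: h [8B, align 2] → 48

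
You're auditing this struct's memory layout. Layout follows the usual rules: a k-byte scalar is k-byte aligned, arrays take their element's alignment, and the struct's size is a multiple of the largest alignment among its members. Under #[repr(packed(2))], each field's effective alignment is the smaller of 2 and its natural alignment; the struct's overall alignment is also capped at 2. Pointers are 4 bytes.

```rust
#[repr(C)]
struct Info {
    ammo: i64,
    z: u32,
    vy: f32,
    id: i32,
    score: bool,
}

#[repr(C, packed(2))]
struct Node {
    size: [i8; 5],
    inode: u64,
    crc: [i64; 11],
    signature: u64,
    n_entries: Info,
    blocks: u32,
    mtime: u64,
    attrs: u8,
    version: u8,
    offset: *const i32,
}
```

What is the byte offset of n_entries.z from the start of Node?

Info: 0..8  ammo  (8B, 8-aligned); 8..12  z  (4B, 4-aligned); 12..16  vy  (4B, 4-aligned); 16..20  id  (4B, 4-aligned); 20..21  score  (1B, 1-aligned); 21..24  -- tail padding (3B); sizeof = 24, alignof = 8
0..5  size  (5B, 1-aligned)
5..6  -- padding (1B)
6..14  inode  (8B, 2-aligned)
14..102  crc  (88B, 2-aligned)
102..110  signature  (8B, 2-aligned)
110..134  n_entries  (24B, 2-aligned)
within Info: z at 8
110 + 8 = 118

118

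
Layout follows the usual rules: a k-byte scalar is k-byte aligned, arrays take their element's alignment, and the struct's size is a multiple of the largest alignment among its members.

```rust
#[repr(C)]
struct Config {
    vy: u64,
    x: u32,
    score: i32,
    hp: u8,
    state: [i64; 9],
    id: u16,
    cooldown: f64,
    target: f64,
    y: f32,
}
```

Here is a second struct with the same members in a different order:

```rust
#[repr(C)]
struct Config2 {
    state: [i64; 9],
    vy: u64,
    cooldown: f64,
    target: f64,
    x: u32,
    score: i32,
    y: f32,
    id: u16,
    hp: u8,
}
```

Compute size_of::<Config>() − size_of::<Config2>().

vy at 0 (size 8, align 8) → ends 8
x at 8 (size 4, align 4) → ends 12
score at 12 (size 4, align 4) → ends 16
hp at 16 (size 1, align 1) → ends 17
pad 7 to align 8 for state
state at 24 (size 72, align 8) → ends 96
id at 96 (size 2, align 2) → ends 98
pad 6 to align 8 for cooldown
cooldown at 104 (size 8, align 8) → ends 112
target at 112 (size 8, align 8) → ends 120
y at 120 (size 4, align 4) → ends 124
tail pad 4 to reach multiple of 8
total 128 bytes, alignment 8
— Config2 —
state at 0 (size 72, align 8) → ends 72
vy at 72 (size 8, align 8) → ends 80
cooldown at 80 (size 8, align 8) → ends 88
target at 88 (size 8, align 8) → ends 96
x at 96 (size 4, align 4) → ends 100
score at 100 (size 4, align 4) → ends 104
y at 104 (size 4, align 4) → ends 108
id at 108 (size 2, align 2) → ends 110
hp at 110 (size 1, align 1) → ends 111
tail pad 1 to reach multiple of 8
total 112 bytes, alignment 8
128 − 112 = 16

16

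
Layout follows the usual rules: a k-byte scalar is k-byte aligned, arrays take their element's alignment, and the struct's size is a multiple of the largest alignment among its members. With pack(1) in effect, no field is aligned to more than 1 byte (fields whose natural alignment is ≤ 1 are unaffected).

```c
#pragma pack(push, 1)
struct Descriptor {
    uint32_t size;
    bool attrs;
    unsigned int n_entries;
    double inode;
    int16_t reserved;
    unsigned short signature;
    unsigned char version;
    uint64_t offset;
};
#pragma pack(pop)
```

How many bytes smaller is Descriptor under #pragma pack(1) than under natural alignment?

natural layout:
  size at 0 (size 4, align 4) → ends 4
  attrs at 4 (size 1, align 1) → ends 5
  pad 3 to align 4 for n_entries
  n_entries at 8 (size 4, align 4) → ends 12
  pad 4 to align 8 for inode
  inode at 16 (size 8, align 8) → ends 24
  reserved at 24 (size 2, align 2) → ends 26
  signature at 26 (size 2, align 2) → ends 28
  version at 28 (size 1, align 1) → ends 29
  pad 3 to align 8 for offset
  offset at 32 (size 8, align 8) → ends 40
  total 40 bytes, alignment 8
packed(1) layout:
  size at 0 (size 4, align 1) → ends 4
  attrs at 4 (size 1, align 1) → ends 5
  n_entries at 5 (size 4, align 1) → ends 9
  inode at 9 (size 8, align 1) → ends 17
  reserved at 17 (size 2, align 1) → ends 19
  signature at 19 (size 2, align 1) → ends 21
  version at 21 (size 1, align 1) → ends 22
  offset at 22 (size 8, align 1) → ends 30
  total 30 bytes, alignment 1
40 − 30 = 10

10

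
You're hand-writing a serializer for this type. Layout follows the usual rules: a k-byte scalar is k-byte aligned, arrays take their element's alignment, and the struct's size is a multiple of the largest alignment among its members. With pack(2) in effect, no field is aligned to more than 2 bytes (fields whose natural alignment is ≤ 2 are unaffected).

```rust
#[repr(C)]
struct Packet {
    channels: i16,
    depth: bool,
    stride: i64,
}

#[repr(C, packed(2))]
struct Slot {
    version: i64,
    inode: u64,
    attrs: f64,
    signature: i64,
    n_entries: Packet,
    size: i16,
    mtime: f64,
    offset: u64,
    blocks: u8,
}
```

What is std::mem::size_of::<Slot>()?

68

Packet: 0..2  channels  (2B, 2-aligned); 2..3  depth  (1B, 1-aligned); 3..8  -- padding (5B); 8..16  stride  (8B, 8-aligned); sizeof = 16, alignof = 8
0..8  version  (8B, 2-aligned)
8..16  inode  (8B, 2-aligned)
16..24  attrs  (8B, 2-aligned)
24..32  signature  (8B, 2-aligned)
32..48  n_entries  (16B, 2-aligned)
48..50  size  (2B, 2-aligned)
50..58  mtime  (8B, 2-aligned)
58..66  offset  (8B, 2-aligned)
66..67  blocks  (1B, 1-aligned)
67..68  -- tail padding (1B)
sizeof = 68, alignof = 2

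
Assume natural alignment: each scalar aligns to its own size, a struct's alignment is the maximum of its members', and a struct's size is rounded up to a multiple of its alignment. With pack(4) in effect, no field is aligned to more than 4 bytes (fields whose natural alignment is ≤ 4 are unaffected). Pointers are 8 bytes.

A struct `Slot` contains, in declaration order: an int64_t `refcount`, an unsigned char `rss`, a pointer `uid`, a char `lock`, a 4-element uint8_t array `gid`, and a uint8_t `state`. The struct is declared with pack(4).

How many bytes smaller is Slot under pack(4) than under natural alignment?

4

natural layout:
  refcount at 0 (size 8, align 8) → ends 8
  rss at 8 (size 1, align 1) → ends 9
  pad 7 to align 8 for uid
  uid at 16 (size 8, align 8) → ends 24
  lock at 24 (size 1, align 1) → ends 25
  gid at 25 (size 4, align 1) → ends 29
  state at 29 (size 1, align 1) → ends 30
  tail pad 2 to reach multiple of 8
  total 32 bytes, alignment 8
packed(4) layout:
  refcount at 0 (size 8, align 4) → ends 8
  rss at 8 (size 1, align 1) → ends 9
  pad 3 to align 4 for uid
  uid at 12 (size 8, align 4) → ends 20
  lock at 20 (size 1, align 1) → ends 21
  gid at 21 (size 4, align 1) → ends 25
  state at 25 (size 1, align 1) → ends 26
  tail pad 2 to reach multiple of 4
  total 28 bytes, alignment 4
32 − 28 = 4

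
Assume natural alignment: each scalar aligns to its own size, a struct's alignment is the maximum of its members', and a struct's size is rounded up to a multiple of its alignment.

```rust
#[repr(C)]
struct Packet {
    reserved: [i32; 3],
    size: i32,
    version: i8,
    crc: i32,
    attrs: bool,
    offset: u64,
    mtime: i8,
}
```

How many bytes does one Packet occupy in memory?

48

0..12  reserved  (12B, 4-aligned)
12..16  size  (4B, 4-aligned)
16..17  version  (1B, 1-aligned)
17..20  -- padding (3B)
20..24  crc  (4B, 4-aligned)
24..25  attrs  (1B, 1-aligned)
25..32  -- padding (7B)
32..40  offset  (8B, 8-aligned)
40..41  mtime  (1B, 1-aligned)
41..48  -- tail padding (7B)
sizeof = 48, alignof = 8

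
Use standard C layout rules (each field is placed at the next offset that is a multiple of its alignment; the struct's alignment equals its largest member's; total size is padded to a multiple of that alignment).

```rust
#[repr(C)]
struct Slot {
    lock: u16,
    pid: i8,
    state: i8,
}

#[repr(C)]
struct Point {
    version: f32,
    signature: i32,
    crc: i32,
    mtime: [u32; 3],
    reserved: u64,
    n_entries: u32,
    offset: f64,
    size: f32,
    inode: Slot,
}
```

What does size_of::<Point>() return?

Slot: lock at 0 (size 2, align 2) → ends 2; pid at 2 (size 1, align 1) → ends 3; state at 3 (size 1, align 1) → ends 4; total 4 bytes, alignment 2
version at 0 (size 4, align 4) → ends 4
signature at 4 (size 4, align 4) → ends 8
crc at 8 (size 4, align 4) → ends 12
mtime at 12 (size 12, align 4) → ends 24
reserved at 24 (size 8, align 8) → ends 32
n_entries at 32 (size 4, align 4) → ends 36
pad 4 to align 8 for offset
offset at 40 (size 8, align 8) → ends 48
size at 48 (size 4, align 4) → ends 52
inode at 52 (size 4, align 2) → ends 56
total 56 bytes, alignment 8

56 bytes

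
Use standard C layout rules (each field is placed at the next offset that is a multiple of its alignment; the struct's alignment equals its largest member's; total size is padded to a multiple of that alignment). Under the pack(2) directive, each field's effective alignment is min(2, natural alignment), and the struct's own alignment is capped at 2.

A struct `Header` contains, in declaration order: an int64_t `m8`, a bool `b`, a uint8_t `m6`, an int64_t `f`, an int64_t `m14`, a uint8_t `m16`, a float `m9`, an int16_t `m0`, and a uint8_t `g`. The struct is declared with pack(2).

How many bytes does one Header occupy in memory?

36

@0: m8 [8B, align 2] → 8
@8: b [1B, align 1] → 9
@9: m6 [1B, align 1] → 10
@10: f [8B, align 2] → 18
@18: m14 [8B, align 2] → 26
@26: m16 [1B, align 1] → 27
+1 pad (align 2)
@28: m9 [4B, align 2] → 32
@32: m0 [2B, align 2] → 34
@34: g [1B, align 1] → 35
+1 tail pad (align 2)
size 36, align 2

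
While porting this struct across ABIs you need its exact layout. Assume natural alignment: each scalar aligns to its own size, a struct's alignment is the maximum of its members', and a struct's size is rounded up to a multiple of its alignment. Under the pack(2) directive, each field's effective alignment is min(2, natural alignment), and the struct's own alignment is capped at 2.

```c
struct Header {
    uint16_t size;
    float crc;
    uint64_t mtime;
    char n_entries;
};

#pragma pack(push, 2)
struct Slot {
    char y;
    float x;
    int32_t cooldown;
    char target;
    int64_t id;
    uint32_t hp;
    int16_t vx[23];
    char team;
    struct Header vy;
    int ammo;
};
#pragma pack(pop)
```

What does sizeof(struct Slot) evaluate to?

Header: size at 0 (size 2, align 2) → ends 2; pad 2 to align 4 for crc; crc at 4 (size 4, align 4) → ends 8; mtime at 8 (size 8, align 8) → ends 16; n_entries at 16 (size 1, align 1) → ends 17; tail pad 7 to reach multiple of 8; total 24 bytes, alignment 8
y at 0 (size 1, align 1) → ends 1
pad 1 to align 2 for x
x at 2 (size 4, align 2) → ends 6
cooldown at 6 (size 4, align 2) → ends 10
target at 10 (size 1, align 1) → ends 11
pad 1 to align 2 for id
id at 12 (size 8, align 2) → ends 20
hp at 20 (size 4, align 2) → ends 24
vx at 24 (size 46, align 2) → ends 70
team at 70 (size 1, align 1) → ends 71
pad 1 to align 2 for vy
vy at 72 (size 24, align 2) → ends 96
ammo at 96 (size 4, align 2) → ends 100
total 100 bytes, alignment 2

100 bytes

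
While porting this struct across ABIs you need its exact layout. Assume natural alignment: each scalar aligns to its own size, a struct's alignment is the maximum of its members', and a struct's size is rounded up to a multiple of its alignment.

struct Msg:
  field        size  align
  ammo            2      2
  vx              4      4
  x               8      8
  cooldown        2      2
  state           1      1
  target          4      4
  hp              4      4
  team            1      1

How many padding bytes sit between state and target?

0..2  ammo  (2B, 2-aligned)
2..4  -- padding (2B)
4..8  vx  (4B, 4-aligned)
8..16  x  (8B, 8-aligned)
16..18  cooldown  (2B, 2-aligned)
18..19  state  (1B, 1-aligned)
19..20  -- padding (1B)
20..24  target  (4B, 4-aligned)

1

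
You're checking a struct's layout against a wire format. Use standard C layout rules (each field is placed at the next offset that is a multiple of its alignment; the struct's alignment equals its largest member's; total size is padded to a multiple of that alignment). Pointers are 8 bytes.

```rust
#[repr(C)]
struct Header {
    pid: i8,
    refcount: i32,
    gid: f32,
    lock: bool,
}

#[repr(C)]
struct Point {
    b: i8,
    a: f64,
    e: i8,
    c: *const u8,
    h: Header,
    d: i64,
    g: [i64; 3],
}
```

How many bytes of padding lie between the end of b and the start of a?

Header: @0: pid [1B, align 1] → 1; +3 pad (align 4); @4: refcount [4B, align 4] → 8; @8: gid [4B, align 4] → 12; @12: lock [1B, align 1] → 13; +3 tail pad (align 4); size 16, align 4
@0: b [1B, align 1] → 1
+7 pad (align 8)
@8: a [8B, align 8] → 16

7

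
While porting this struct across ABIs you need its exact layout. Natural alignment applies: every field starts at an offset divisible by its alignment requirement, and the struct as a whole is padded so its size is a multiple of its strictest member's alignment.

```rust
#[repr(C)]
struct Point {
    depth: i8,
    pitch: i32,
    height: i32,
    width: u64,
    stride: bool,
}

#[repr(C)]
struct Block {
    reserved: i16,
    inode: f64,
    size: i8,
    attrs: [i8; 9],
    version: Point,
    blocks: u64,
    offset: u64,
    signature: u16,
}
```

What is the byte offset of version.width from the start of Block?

Point: @0: depth [1B, align 1] → 1; +3 pad (align 4); @4: pitch [4B, align 4] → 8; @8: height [4B, align 4] → 12; +4 pad (align 8); @16: width [8B, align 8] → 24; @24: stride [1B, align 1] → 25; +7 tail pad (align 8); size 32, align 8
@0: reserved [2B, align 2] → 2
+6 pad (align 8)
@8: inode [8B, align 8] → 16
@16: size [1B, align 1] → 17
@17: attrs [9B, align 1] → 26
+6 pad (align 8)
@32: version [32B, align 8] → 64
within Point: width at 16
32 + 16 = 48

48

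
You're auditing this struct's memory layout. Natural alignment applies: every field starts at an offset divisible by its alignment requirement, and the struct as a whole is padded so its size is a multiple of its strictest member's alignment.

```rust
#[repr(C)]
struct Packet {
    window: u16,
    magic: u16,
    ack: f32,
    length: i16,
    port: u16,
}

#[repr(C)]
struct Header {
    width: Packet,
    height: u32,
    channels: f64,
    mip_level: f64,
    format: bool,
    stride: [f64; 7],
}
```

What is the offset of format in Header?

32

Packet: 0..2  window  (2B, 2-aligned); 2..4  magic  (2B, 2-aligned); 4..8  ack  (4B, 4-aligned); 8..10  length  (2B, 2-aligned); 10..12  port  (2B, 2-aligned); sizeof = 12, alignof = 4
0..12  width  (12B, 4-aligned)
12..16  height  (4B, 4-aligned)
16..24  channels  (8B, 8-aligned)
24..32  mip_level  (8B, 8-aligned)
32..33  format  (1B, 1-aligned)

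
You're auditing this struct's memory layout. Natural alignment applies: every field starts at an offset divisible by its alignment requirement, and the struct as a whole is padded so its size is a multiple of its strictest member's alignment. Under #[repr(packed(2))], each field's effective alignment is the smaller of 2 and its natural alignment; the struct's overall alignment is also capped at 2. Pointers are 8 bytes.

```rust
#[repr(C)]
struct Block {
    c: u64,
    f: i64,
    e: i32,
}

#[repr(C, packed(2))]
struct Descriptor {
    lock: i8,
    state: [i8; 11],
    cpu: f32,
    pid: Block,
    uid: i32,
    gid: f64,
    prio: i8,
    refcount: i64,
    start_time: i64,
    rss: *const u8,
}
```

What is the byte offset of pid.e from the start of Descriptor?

32

Block: 0..8  c  (8B, 8-aligned); 8..16  f  (8B, 8-aligned); 16..20  e  (4B, 4-aligned); 20..24  -- tail padding (4B); sizeof = 24, alignof = 8
0..1  lock  (1B, 1-aligned)
1..12  state  (11B, 1-aligned)
12..16  cpu  (4B, 2-aligned)
16..40  pid  (24B, 2-aligned)
within Block: e at 16
16 + 16 = 32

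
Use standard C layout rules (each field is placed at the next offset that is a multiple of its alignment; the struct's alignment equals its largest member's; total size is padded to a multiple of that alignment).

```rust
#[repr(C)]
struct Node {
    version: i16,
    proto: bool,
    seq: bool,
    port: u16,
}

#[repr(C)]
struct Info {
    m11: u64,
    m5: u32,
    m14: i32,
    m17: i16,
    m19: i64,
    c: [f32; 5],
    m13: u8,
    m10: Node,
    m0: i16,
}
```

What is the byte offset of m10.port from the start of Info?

58

Node: @0: version [2B, align 2] → 2; @2: proto [1B, align 1] → 3; @3: seq [1B, align 1] → 4; @4: port [2B, align 2] → 6; size 6, align 2
@0: m11 [8B, align 8] → 8
@8: m5 [4B, align 4] → 12
@12: m14 [4B, align 4] → 16
@16: m17 [2B, align 2] → 18
+6 pad (align 8)
@24: m19 [8B, align 8] → 32
@32: c [20B, align 4] → 52
@52: m13 [1B, align 1] → 53
+1 pad (align 2)
@54: m10 [6B, align 2] → 60
within Node: port at 4
54 + 4 = 58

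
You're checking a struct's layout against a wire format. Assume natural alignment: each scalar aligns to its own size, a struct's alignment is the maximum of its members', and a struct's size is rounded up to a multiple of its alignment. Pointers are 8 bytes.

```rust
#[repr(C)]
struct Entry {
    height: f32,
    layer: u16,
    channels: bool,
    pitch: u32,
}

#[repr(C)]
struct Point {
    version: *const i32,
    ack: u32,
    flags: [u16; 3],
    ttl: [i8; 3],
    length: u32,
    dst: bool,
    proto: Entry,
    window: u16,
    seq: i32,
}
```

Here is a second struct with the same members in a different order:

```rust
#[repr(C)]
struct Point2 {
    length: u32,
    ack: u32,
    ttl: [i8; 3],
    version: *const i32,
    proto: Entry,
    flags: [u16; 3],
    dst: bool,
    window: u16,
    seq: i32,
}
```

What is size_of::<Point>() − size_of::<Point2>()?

0

Entry: @0: height [4B, align 4] → 4; @4: layer [2B, align 2] → 6; @6: channels [1B, align 1] → 7; +1 pad (align 4); @8: pitch [4B, align 4] → 12; size 12, align 4
@0: version [8B, align 8] → 8
@8: ack [4B, align 4] → 12
@12: flags [6B, align 2] → 18
@18: ttl [3B, align 1] → 21
+3 pad (align 4)
@24: length [4B, align 4] → 28
@28: dst [1B, align 1] → 29
+3 pad (align 4)
@32: proto [12B, align 4] → 44
@44: window [2B, align 2] → 46
+2 pad (align 4)
@48: seq [4B, align 4] → 52
+4 tail pad (align 8)
size 56, align 8
— Point2 —
@0: length [4B, align 4] → 4
@4: ack [4B, align 4] → 8
@8: ttl [3B, align 1] → 11
+5 pad (align 8)
@16: version [8B, align 8] → 24
@24: proto [12B, align 4] → 36
@36: flags [6B, align 2] → 42
@42: dst [1B, align 1] → 43
+1 pad (align 2)
@44: window [2B, align 2] → 46
+2 pad (align 4)
@48: seq [4B, align 4] → 52
+4 tail pad (align 8)
size 56, align 8
56 − 56 = 0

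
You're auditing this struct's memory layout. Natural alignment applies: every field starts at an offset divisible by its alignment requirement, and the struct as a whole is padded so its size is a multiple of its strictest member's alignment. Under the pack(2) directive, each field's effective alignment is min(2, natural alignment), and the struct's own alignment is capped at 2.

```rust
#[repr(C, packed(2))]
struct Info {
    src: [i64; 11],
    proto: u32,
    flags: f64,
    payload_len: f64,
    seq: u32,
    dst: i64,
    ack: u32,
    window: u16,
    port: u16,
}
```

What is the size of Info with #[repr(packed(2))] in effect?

@0: src [88B, align 2] → 88
@88: proto [4B, align 2] → 92
@92: flags [8B, align 2] → 100
@100: payload_len [8B, align 2] → 108
@108: seq [4B, align 2] → 112
@112: dst [8B, align 2] → 120
@120: ack [4B, align 2] → 124
@124: window [2B, align 2] → 126
@126: port [2B, align 2] → 128
size 128, align 2

128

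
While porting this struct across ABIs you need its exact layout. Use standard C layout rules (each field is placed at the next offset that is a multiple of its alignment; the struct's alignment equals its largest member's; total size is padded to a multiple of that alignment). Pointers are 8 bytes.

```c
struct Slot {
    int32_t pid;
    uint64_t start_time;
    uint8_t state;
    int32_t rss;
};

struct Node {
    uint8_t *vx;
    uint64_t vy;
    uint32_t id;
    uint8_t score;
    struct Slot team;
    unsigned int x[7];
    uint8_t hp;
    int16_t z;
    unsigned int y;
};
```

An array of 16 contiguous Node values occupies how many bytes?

1408

Slot: 0..4  pid  (4B, 4-aligned); 4..8  -- padding (4B); 8..16  start_time  (8B, 8-aligned); 16..17  state  (1B, 1-aligned); 17..20  -- padding (3B); 20..24  rss  (4B, 4-aligned); sizeof = 24, alignof = 8
0..8  vx  (8B, 8-aligned)
8..16  vy  (8B, 8-aligned)
16..20  id  (4B, 4-aligned)
20..21  score  (1B, 1-aligned)
21..24  -- padding (3B)
24..48  team  (24B, 8-aligned)
48..76  x  (28B, 4-aligned)
76..77  hp  (1B, 1-aligned)
77..78  -- padding (1B)
78..80  z  (2B, 2-aligned)
80..84  y  (4B, 4-aligned)
84..88  -- tail padding (4B)
sizeof = 88, alignof = 8
array of 16: 16 × 88 = 1408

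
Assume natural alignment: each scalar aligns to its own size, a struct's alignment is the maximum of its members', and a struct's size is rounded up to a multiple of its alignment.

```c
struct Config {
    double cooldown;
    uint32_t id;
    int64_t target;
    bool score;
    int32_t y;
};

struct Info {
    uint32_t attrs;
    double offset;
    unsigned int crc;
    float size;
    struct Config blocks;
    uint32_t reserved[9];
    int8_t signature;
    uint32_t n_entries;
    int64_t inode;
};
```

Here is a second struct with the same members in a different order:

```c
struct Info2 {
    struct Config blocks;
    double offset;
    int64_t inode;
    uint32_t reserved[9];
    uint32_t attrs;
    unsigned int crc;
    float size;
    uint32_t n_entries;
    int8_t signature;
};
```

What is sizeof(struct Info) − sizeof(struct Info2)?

8

Config: 0..8  cooldown  (8B, 8-aligned); 8..12  id  (4B, 4-aligned); 12..16  -- padding (4B); 16..24  target  (8B, 8-aligned); 24..25  score  (1B, 1-aligned); 25..28  -- padding (3B); 28..32  y  (4B, 4-aligned); sizeof = 32, alignof = 8
0..4  attrs  (4B, 4-aligned)
4..8  -- padding (4B)
8..16  offset  (8B, 8-aligned)
16..20  crc  (4B, 4-aligned)
20..24  size  (4B, 4-aligned)
24..56  blocks  (32B, 8-aligned)
56..92  reserved  (36B, 4-aligned)
92..93  signature  (1B, 1-aligned)
93..96  -- padding (3B)
96..100  n_entries  (4B, 4-aligned)
100..104  -- padding (4B)
104..112  inode  (8B, 8-aligned)
sizeof = 112, alignof = 8
— Info2 —
0..32  blocks  (32B, 8-aligned)
32..40  offset  (8B, 8-aligned)
40..48  inode  (8B, 8-aligned)
48..84  reserved  (36B, 4-aligned)
84..88  attrs  (4B, 4-aligned)
88..92  crc  (4B, 4-aligned)
92..96  size  (4B, 4-aligned)
96..100  n_entries  (4B, 4-aligned)
100..101  signature  (1B, 1-aligned)
101..104  -- tail padding (3B)
sizeof = 104, alignof = 8
112 − 104 = 8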